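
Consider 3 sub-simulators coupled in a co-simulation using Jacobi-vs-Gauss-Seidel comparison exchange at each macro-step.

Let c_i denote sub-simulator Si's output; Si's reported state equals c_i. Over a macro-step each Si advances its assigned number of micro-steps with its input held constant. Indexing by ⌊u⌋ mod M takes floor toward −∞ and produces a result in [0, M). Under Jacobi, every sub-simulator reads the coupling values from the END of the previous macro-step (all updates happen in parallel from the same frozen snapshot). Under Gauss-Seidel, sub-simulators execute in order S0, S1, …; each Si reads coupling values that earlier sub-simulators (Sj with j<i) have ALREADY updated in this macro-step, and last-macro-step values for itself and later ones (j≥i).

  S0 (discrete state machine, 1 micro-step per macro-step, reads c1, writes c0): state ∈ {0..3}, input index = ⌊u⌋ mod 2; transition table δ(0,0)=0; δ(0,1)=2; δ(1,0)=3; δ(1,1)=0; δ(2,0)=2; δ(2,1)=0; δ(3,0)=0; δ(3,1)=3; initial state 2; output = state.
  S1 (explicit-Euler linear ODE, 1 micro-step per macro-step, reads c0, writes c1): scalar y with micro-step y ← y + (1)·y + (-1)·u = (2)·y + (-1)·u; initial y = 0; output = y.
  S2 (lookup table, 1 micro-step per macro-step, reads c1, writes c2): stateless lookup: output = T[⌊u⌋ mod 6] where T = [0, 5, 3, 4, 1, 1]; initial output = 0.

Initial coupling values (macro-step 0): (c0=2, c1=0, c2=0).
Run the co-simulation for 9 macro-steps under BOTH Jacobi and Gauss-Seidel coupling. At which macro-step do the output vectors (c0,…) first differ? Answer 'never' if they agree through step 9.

[Jacobi] macro 1: S0 reads c1=0 → after 1×micro: 2; S1 reads c0=2 → after 1×micro: -2; S2 reads c1=0 → after 1×micro: 0 ⇒ (c0=2, c1=-2, c2=0)
[Jacobi] macro 2: S0 reads c1=-2 → after 1×micro: 2; S1 reads c0=2 → after 1×micro: -6; S2 reads c1=-2 → after 1×micro: 1 ⇒ (c0=2, c1=-6, c2=1)
[Jacobi] macro 3: S0 reads c1=-6 → after 1×micro: 2; S1 reads c0=2 → after 1×micro: -14; S2 reads c1=-6 → after 1×micro: 0 ⇒ (c0=2, c1=-14, c2=0)
[Jacobi] macro 4: S0 reads c1=-14 → after 1×micro: 2; S1 reads c0=2 → after 1×micro: -30; S2 reads c1=-14 → after 1×micro: 1 ⇒ (c0=2, c1=-30, c2=1)
[Jacobi] macro 5: S0 reads c1=-30 → after 1×micro: 2; S1 reads c0=2 → after 1×micro: -62; S2 reads c1=-30 → after 1×micro: 0 ⇒ (c0=2, c1=-62, c2=0)
[Jacobi] macro 6: S0 reads c1=-62 → after 1×micro: 2; S1 reads c0=2 → after 1×micro: -126; S2 reads c1=-62 → after 1×micro: 1 ⇒ (c0=2, c1=-126, c2=1)
[Jacobi] macro 7: S0 reads c1=-126 → after 1×micro: 2; S1 reads c0=2 → after 1×micro: -254; S2 reads c1=-126 → after 1×micro: 0 ⇒ (c0=2, c1=-254, c2=0)
[Jacobi] macro 8: S0 reads c1=-254 → after 1×micro: 2; S1 reads c0=2 → after 1×micro: -510; S2 reads c1=-254 → after 1×micro: 1 ⇒ (c0=2, c1=-510, c2=1)
[Jacobi] macro 9: S0 reads c1=-510 → after 1×micro: 2; S1 reads c0=2 → after 1×micro: -1022; S2 reads c1=-510 → after 1×micro: 0 ⇒ (c0=2, c1=-1022, c2=0)
[Gauss-Seidel] macro 1: S0 reads c1=0 → after 1×micro: 2; S1 reads c0=2 → after 1×micro: -2; S2 reads c1=-2 → after 1×micro: 1 ⇒ (c0=2, c1=-2, c2=1)
[Gauss-Seidel] macro 2: S0 reads c1=-2 → after 1×micro: 2; S1 reads c0=2 → after 1×micro: -6; S2 reads c1=-6 → after 1×micro: 0 ⇒ (c0=2, c1=-6, c2=0)
[Gauss-Seidel] macro 3: S0 reads c1=-6 → after 1×micro: 2; S1 reads c0=2 → after 1×micro: -14; S2 reads c1=-14 → after 1×micro: 1 ⇒ (c0=2, c1=-14, c2=1)
[Gauss-Seidel] macro 4: S0 reads c1=-14 → after 1×micro: 2; S1 reads c0=2 → after 1×micro: -30; S2 reads c1=-30 → after 1×micro: 0 ⇒ (c0=2, c1=-30, c2=0)
[Gauss-Seidel] macro 5: S0 reads c1=-30 → after 1×micro: 2; S1 reads c0=2 → after 1×micro: -62; S2 reads c1=-62 → after 1×micro: 1 ⇒ (c0=2, c1=-62, c2=1)
[Gauss-Seidel] macro 6: S0 reads c1=-62 → after 1×micro: 2; S1 reads c0=2 → after 1×micro: -126; S2 reads c1=-126 → after 1×micro: 0 ⇒ (c0=2, c1=-126, c2=0)
[Gauss-Seidel] macro 7: S0 reads c1=-126 → after 1×micro: 2; S1 reads c0=2 → after 1×micro: -254; S2 reads c1=-254 → after 1×micro: 1 ⇒ (c0=2, c1=-254, c2=1)
[Gauss-Seidel] macro 8: S0 reads c1=-254 → after 1×micro: 2; S1 reads c0=2 → after 1×micro: -510; S2 reads c1=-510 → after 1×micro: 0 ⇒ (c0=2, c1=-510, c2=0)
[Gauss-Seidel] macro 9: S0 reads c1=-510 → after 1×micro: 2; S1 reads c0=2 → after 1×micro: -1022; S2 reads c1=-1022 → after 1×micro: 1 ⇒ (c0=2, c1=-1022, c2=1)

first divergence at macro-step: 1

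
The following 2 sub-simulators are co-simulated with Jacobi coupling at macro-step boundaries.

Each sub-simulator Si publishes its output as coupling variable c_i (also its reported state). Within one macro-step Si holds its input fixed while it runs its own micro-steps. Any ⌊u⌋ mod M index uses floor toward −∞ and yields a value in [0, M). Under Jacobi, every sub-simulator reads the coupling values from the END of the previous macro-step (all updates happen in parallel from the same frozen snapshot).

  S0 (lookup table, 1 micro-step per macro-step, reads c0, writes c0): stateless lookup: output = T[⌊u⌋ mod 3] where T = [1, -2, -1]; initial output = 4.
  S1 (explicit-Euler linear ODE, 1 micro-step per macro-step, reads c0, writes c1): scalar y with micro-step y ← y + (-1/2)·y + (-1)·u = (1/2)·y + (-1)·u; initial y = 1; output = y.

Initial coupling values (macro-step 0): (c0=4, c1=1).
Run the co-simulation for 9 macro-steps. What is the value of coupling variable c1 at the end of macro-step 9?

c1 at macro-step 9 = 2033/512

macro 1: S0 reads c0=4 → after 1×micro: -2; S1 reads c0=4 → after 1×micro: -7/2 ⇒ (c0=-2, c1=-7/2)
macro 2: S0 reads c0=-2 → after 1×micro: -2; S1 reads c0=-2 → after 1×micro: 1/4 ⇒ (c0=-2, c1=1/4)
macro 3: S0 reads c0=-2 → after 1×micro: -2; S1 reads c0=-2 → after 1×micro: 17/8 ⇒ (c0=-2, c1=17/8)
macro 4: S0 reads c0=-2 → after 1×micro: -2; S1 reads c0=-2 → after 1×micro: 49/16 ⇒ (c0=-2, c1=49/16)
macro 5: S0 reads c0=-2 → after 1×micro: -2; S1 reads c0=-2 → after 1×micro: 113/32 ⇒ (c0=-2, c1=113/32)
macro 6: S0 reads c0=-2 → after 1×micro: -2; S1 reads c0=-2 → after 1×micro: 241/64 ⇒ (c0=-2, c1=241/64)
macro 7: S0 reads c0=-2 → after 1×micro: -2; S1 reads c0=-2 → after 1×micro: 497/128 ⇒ (c0=-2, c1=497/128)
macro 8: S0 reads c0=-2 → after 1×micro: -2; S1 reads c0=-2 → after 1×micro: 1009/256 ⇒ (c0=-2, c1=1009/256)
macro 9: S0 reads c0=-2 → after 1×micro: -2; S1 reads c0=-2 → after 1×micro: 2033/512 ⇒ (c0=-2, c1=2033/512)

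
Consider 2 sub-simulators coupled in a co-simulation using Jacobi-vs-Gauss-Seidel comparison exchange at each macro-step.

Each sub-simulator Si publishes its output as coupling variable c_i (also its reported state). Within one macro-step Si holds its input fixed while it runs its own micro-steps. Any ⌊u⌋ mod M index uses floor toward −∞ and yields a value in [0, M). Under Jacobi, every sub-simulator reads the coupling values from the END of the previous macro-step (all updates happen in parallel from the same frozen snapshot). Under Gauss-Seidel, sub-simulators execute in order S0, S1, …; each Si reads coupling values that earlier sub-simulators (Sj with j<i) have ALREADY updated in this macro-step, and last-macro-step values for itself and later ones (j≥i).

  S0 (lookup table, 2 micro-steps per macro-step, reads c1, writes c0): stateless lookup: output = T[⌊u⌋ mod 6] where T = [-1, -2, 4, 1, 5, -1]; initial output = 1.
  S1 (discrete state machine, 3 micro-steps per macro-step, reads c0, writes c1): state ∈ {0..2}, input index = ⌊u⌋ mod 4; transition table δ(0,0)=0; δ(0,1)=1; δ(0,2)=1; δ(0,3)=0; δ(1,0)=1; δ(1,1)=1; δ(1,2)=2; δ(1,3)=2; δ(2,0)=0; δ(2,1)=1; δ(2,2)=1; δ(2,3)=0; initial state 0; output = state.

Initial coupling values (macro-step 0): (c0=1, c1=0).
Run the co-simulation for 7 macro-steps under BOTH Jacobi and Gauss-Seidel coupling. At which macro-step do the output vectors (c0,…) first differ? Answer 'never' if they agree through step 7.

[Jacobi] macro 1: S0 reads c1=0 → after 2×micro: -1; S1 reads c0=1 → after 3×micro: 1 ⇒ (c0=-1, c1=1)
[Jacobi] macro 2: S0 reads c1=1 → after 2×micro: -2; S1 reads c0=-1 → after 3×micro: 0 ⇒ (c0=-2, c1=0)
[Jacobi] macro 3: S0 reads c1=0 → after 2×micro: -1; S1 reads c0=-2 → after 3×micro: 1 ⇒ (c0=-1, c1=1)
[Jacobi] macro 4: S0 reads c1=1 → after 2×micro: -2; S1 reads c0=-1 → after 3×micro: 0 ⇒ (c0=-2, c1=0)
[Jacobi] macro 5: S0 reads c1=0 → after 2×micro: -1; S1 reads c0=-2 → after 3×micro: 1 ⇒ (c0=-1, c1=1)
[Jacobi] macro 6: S0 reads c1=1 → after 2×micro: -2; S1 reads c0=-1 → after 3×micro: 0 ⇒ (c0=-2, c1=0)
[Jacobi] macro 7: S0 reads c1=0 → after 2×micro: -1; S1 reads c0=-2 → after 3×micro: 1 ⇒ (c0=-1, c1=1)
[Gauss-Seidel] macro 1: S0 reads c1=0 → after 2×micro: -1; S1 reads c0=-1 → after 3×micro: 0 ⇒ (c0=-1, c1=0)
[Gauss-Seidel] macro 2: S0 reads c1=0 → after 2×micro: -1; S1 reads c0=-1 → after 3×micro: 0 ⇒ (c0=-1, c1=0)
[Gauss-Seidel] macro 3: S0 reads c1=0 → after 2×micro: -1; S1 reads c0=-1 → after 3×micro: 0 ⇒ (c0=-1, c1=0)
[Gauss-Seidel] macro 4: S0 reads c1=0 → after 2×micro: -1; S1 reads c0=-1 → after 3×micro: 0 ⇒ (c0=-1, c1=0)
[Gauss-Seidel] macro 5: S0 reads c1=0 → after 2×micro: -1; S1 reads c0=-1 → after 3×micro: 0 ⇒ (c0=-1, c1=0)
[Gauss-Seidel] macro 6: S0 reads c1=0 → after 2×micro: -1; S1 reads c0=-1 → after 3×micro: 0 ⇒ (c0=-1, c1=0)
[Gauss-Seidel] macro 7: S0 reads c1=0 → after 2×micro: -1; S1 reads c0=-1 → after 3×micro: 0 ⇒ (c0=-1, c1=0)

first divergence at macro-step: 1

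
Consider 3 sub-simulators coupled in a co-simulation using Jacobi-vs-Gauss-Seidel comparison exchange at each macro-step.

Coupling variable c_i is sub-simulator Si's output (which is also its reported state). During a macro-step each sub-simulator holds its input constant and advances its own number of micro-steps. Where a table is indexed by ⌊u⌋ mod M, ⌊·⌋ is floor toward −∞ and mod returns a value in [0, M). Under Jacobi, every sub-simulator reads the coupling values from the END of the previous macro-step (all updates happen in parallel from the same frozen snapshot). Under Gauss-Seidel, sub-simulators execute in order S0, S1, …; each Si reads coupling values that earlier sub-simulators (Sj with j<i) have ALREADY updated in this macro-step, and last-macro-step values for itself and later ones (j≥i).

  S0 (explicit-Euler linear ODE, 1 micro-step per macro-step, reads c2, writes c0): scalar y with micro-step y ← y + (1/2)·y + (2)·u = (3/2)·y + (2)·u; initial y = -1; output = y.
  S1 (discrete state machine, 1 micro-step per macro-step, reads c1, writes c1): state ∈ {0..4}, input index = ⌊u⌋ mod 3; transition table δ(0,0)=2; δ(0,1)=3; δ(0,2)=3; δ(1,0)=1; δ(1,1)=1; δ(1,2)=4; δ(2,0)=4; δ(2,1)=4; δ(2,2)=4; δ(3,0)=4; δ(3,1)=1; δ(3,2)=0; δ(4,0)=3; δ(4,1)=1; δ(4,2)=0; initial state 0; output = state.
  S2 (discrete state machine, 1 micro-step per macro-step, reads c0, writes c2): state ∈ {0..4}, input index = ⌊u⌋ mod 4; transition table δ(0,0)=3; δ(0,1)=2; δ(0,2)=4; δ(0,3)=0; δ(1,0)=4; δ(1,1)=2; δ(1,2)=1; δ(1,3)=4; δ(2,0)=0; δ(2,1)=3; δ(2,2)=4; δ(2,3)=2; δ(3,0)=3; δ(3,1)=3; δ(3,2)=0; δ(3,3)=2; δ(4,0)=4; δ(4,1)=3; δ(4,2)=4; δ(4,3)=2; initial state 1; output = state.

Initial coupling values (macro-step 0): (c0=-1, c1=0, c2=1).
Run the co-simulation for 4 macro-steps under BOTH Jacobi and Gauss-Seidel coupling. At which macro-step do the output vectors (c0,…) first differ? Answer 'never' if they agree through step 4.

[Jacobi] macro 1: S0 reads c2=1 → after 1×micro: 1/2; S1 reads c1=0 → after 1×micro: 2; S2 reads c0=-1 → after 1×micro: 4 ⇒ (c0=1/2, c1=2, c2=4)
[Jacobi] macro 2: S0 reads c2=4 → after 1×micro: 35/4; S1 reads c1=2 → after 1×micro: 4; S2 reads c0=1/2 → after 1×micro: 4 ⇒ (c0=35/4, c1=4, c2=4)
[Jacobi] macro 3: S0 reads c2=4 → after 1×micro: 169/8; S1 reads c1=4 → after 1×micro: 1; S2 reads c0=35/4 → after 1×micro: 4 ⇒ (c0=169/8, c1=1, c2=4)
[Jacobi] macro 4: S0 reads c2=4 → after 1×micro: 635/16; S1 reads c1=1 → after 1×micro: 1; S2 reads c0=169/8 → after 1×micro: 3 ⇒ (c0=635/16, c1=1, c2=3)
[Gauss-Seidel] macro 1: S0 reads c2=1 → after 1×micro: 1/2; S1 reads c1=0 → after 1×micro: 2; S2 reads c0=1/2 → after 1×micro: 4 ⇒ (c0=1/2, c1=2, c2=4)
[Gauss-Seidel] macro 2: S0 reads c2=4 → after 1×micro: 35/4; S1 reads c1=2 → after 1×micro: 4; S2 reads c0=35/4 → after 1×micro: 4 ⇒ (c0=35/4, c1=4, c2=4)
[Gauss-Seidel] macro 3: S0 reads c2=4 → after 1×micro: 169/8; S1 reads c1=4 → after 1×micro: 1; S2 reads c0=169/8 → after 1×micro: 3 ⇒ (c0=169/8, c1=1, c2=3)
[Gauss-Seidel] macro 4: S0 reads c2=3 → after 1×micro: 603/16; S1 reads c1=1 → after 1×micro: 1; S2 reads c0=603/16 → after 1×micro: 3 ⇒ (c0=603/16, c1=1, c2=3)

first divergence at macro-step: 3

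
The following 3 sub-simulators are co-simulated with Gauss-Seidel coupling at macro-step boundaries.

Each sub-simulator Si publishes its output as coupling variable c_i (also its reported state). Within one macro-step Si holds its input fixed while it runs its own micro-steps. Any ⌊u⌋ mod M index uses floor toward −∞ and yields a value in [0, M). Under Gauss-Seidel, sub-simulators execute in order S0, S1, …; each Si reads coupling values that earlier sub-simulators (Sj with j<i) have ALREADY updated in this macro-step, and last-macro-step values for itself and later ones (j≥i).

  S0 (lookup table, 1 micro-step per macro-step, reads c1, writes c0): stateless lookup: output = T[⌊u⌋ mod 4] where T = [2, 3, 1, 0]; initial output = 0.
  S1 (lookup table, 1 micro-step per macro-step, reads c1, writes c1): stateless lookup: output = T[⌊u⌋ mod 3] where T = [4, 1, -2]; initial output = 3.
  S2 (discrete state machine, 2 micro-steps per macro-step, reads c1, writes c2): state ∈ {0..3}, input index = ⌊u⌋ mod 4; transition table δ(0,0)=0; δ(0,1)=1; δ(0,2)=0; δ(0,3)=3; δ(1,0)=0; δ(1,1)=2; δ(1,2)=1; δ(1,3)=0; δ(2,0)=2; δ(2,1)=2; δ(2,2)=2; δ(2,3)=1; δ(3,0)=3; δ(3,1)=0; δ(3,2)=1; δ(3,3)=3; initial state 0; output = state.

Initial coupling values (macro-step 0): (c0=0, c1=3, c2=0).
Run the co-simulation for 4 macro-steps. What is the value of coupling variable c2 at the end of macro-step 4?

c2 at macro-step 4 = 2

macro 1: S0 reads c1=3 → after 1×micro: 0; S1 reads c1=3 → after 1×micro: 4; S2 reads c1=4 → after 2×micro: 0 ⇒ (c0=0, c1=4, c2=0)
macro 2: S0 reads c1=4 → after 1×micro: 2; S1 reads c1=4 → after 1×micro: 1; S2 reads c1=1 → after 2×micro: 2 ⇒ (c0=2, c1=1, c2=2)
macro 3: S0 reads c1=1 → after 1×micro: 3; S1 reads c1=1 → after 1×micro: 1; S2 reads c1=1 → after 2×micro: 2 ⇒ (c0=3, c1=1, c2=2)
macro 4: S0 reads c1=1 → after 1×micro: 3; S1 reads c1=1 → after 1×micro: 1; S2 reads c1=1 → after 2×micro: 2 ⇒ (c0=3, c1=1, c2=2)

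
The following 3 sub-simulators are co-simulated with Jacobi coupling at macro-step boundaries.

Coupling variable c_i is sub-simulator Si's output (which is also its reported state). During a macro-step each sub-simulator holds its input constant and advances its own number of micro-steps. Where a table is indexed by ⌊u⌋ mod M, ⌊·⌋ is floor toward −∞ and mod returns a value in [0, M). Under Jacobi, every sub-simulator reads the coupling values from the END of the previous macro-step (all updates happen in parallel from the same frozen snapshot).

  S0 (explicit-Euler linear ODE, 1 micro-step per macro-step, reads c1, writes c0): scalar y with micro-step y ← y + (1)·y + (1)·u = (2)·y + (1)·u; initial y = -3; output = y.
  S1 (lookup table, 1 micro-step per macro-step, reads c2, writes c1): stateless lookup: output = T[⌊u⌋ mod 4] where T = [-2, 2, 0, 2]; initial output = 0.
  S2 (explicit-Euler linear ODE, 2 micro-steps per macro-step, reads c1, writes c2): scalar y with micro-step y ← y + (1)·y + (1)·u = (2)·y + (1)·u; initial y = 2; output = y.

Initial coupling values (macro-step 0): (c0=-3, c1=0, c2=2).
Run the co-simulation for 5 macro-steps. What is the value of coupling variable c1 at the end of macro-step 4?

c1 at macro-step 4 = 0

macro 1: S0 reads c1=0 → after 1×micro: -6; S1 reads c2=2 → after 1×micro: 0; S2 reads c1=0 → after 2×micro: 8 ⇒ (c0=-6, c1=0, c2=8)
macro 2: S0 reads c1=0 → after 1×micro: -12; S1 reads c2=8 → after 1×micro: -2; S2 reads c1=0 → after 2×micro: 32 ⇒ (c0=-12, c1=-2, c2=32)
macro 3: S0 reads c1=-2 → after 1×micro: -26; S1 reads c2=32 → after 1×micro: -2; S2 reads c1=-2 → after 2×micro: 122 ⇒ (c0=-26, c1=-2, c2=122)
macro 4: S0 reads c1=-2 → after 1×micro: -54; S1 reads c2=122 → after 1×micro: 0; S2 reads c1=-2 → after 2×micro: 482 ⇒ (c0=-54, c1=0, c2=482)
macro 5: S0 reads c1=0 → after 1×micro: -108; S1 reads c2=482 → after 1×micro: 0; S2 reads c1=0 → after 2×micro: 1928 ⇒ (c0=-108, c1=0, c2=1928)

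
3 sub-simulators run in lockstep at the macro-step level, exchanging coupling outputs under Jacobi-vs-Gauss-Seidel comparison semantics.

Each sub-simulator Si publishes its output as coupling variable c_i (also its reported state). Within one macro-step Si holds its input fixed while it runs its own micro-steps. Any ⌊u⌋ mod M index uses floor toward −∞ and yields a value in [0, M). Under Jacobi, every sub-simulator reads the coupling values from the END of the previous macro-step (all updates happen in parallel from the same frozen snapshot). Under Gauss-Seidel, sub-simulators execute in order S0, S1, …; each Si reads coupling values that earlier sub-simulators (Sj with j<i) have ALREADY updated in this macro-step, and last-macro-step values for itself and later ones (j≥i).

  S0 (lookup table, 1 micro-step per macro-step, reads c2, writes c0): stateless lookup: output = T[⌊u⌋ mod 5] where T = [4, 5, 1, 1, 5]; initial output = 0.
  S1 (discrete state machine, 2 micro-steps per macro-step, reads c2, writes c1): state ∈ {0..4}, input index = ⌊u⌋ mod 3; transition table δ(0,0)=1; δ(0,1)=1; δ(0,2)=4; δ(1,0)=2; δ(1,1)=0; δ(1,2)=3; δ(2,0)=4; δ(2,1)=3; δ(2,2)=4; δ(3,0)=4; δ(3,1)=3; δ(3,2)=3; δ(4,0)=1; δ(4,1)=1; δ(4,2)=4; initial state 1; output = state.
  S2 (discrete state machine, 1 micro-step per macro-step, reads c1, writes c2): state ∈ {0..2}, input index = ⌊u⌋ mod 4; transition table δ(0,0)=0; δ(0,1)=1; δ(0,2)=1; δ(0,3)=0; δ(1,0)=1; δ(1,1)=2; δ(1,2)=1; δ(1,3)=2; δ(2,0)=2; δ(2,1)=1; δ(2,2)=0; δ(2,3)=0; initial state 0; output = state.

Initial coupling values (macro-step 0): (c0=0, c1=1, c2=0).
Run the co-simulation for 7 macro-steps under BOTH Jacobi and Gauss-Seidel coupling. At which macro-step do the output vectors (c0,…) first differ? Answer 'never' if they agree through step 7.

[Jacobi] macro 1: S0 reads c2=0 → after 1×micro: 4; S1 reads c2=0 → after 2×micro: 4; S2 reads c1=1 → after 1×micro: 1 ⇒ (c0=4, c1=4, c2=1)
[Jacobi] macro 2: S0 reads c2=1 → after 1×micro: 5; S1 reads c2=1 → after 2×micro: 0; S2 reads c1=4 → after 1×micro: 1 ⇒ (c0=5, c1=0, c2=1)
[Jacobi] macro 3: S0 reads c2=1 → after 1×micro: 5; S1 reads c2=1 → after 2×micro: 0; S2 reads c1=0 → after 1×micro: 1 ⇒ (c0=5, c1=0, c2=1)
[Jacobi] macro 4: S0 reads c2=1 → after 1×micro: 5; S1 reads c2=1 → after 2×micro: 0; S2 reads c1=0 → after 1×micro: 1 ⇒ (c0=5, c1=0, c2=1)
[Jacobi] macro 5: S0 reads c2=1 → after 1×micro: 5; S1 reads c2=1 → after 2×micro: 0; S2 reads c1=0 → after 1×micro: 1 ⇒ (c0=5, c1=0, c2=1)
[Jacobi] macro 6: S0 reads c2=1 → after 1×micro: 5; S1 reads c2=1 → after 2×micro: 0; S2 reads c1=0 → after 1×micro: 1 ⇒ (c0=5, c1=0, c2=1)
[Jacobi] macro 7: S0 reads c2=1 → after 1×micro: 5; S1 reads c2=1 → after 2×micro: 0; S2 reads c1=0 → after 1×micro: 1 ⇒ (c0=5, c1=0, c2=1)
[Gauss-Seidel] macro 1: S0 reads c2=0 → after 1×micro: 4; S1 reads c2=0 → after 2×micro: 4; S2 reads c1=4 → after 1×micro: 0 ⇒ (c0=4, c1=4, c2=0)
[Gauss-Seidel] macro 2: S0 reads c2=0 → after 1×micro: 4; S1 reads c2=0 → after 2×micro: 2; S2 reads c1=2 → after 1×micro: 1 ⇒ (c0=4, c1=2, c2=1)
[Gauss-Seidel] macro 3: S0 reads c2=1 → after 1×micro: 5; S1 reads c2=1 → after 2×micro: 3; S2 reads c1=3 → after 1×micro: 2 ⇒ (c0=5, c1=3, c2=2)
[Gauss-Seidel] macro 4: S0 reads c2=2 → after 1×micro: 1; S1 reads c2=2 → after 2×micro: 3; S2 reads c1=3 → after 1×micro: 0 ⇒ (c0=1, c1=3, c2=0)
[Gauss-Seidel] macro 5: S0 reads c2=0 → after 1×micro: 4; S1 reads c2=0 → after 2×micro: 1; S2 reads c1=1 → after 1×micro: 1 ⇒ (c0=4, c1=1, c2=1)
[Gauss-Seidel] macro 6: S0 reads c2=1 → after 1×micro: 5; S1 reads c2=1 → after 2×micro: 1; S2 reads c1=1 → after 1×micro: 2 ⇒ (c0=5, c1=1, c2=2)
[Gauss-Seidel] macro 7: S0 reads c2=2 → after 1×micro: 1; S1 reads c2=2 → after 2×micro: 3; S2 reads c1=3 → after 1×micro: 0 ⇒ (c0=1, c1=3, c2=0)

first divergence at macro-step: 1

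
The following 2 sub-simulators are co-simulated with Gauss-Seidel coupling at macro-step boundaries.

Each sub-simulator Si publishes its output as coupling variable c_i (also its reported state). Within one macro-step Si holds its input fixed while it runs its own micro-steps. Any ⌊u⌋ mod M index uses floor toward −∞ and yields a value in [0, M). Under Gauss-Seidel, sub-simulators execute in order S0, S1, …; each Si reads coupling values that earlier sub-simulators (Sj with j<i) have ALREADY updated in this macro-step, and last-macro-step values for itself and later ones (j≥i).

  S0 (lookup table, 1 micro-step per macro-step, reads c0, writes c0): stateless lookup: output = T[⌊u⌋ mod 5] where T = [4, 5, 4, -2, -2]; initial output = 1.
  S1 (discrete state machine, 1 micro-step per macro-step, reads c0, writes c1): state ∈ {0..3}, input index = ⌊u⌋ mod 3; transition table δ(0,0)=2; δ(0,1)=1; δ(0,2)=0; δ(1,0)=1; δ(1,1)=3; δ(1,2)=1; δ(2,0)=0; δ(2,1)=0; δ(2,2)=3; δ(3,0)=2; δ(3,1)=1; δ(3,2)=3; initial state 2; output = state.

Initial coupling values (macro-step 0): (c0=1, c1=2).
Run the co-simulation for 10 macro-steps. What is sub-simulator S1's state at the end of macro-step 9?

S1 state at macro-step 9 = 3

macro 1: S0 reads c0=1 → after 1×micro: 5; S1 reads c0=5 → after 1×micro: 3 ⇒ (c0=5, c1=3)
macro 2: S0 reads c0=5 → after 1×micro: 4; S1 reads c0=4 → after 1×micro: 1 ⇒ (c0=4, c1=1)
macro 3: S0 reads c0=4 → after 1×micro: -2; S1 reads c0=-2 → after 1×micro: 3 ⇒ (c0=-2, c1=3)
macro 4: S0 reads c0=-2 → after 1×micro: -2; S1 reads c0=-2 → after 1×micro: 1 ⇒ (c0=-2, c1=1)
macro 5: S0 reads c0=-2 → after 1×micro: -2; S1 reads c0=-2 → after 1×micro: 3 ⇒ (c0=-2, c1=3)
macro 6: S0 reads c0=-2 → after 1×micro: -2; S1 reads c0=-2 → after 1×micro: 1 ⇒ (c0=-2, c1=1)
macro 7: S0 reads c0=-2 → after 1×micro: -2; S1 reads c0=-2 → after 1×micro: 3 ⇒ (c0=-2, c1=3)
macro 8: S0 reads c0=-2 → after 1×micro: -2; S1 reads c0=-2 → after 1×micro: 1 ⇒ (c0=-2, c1=1)
macro 9: S0 reads c0=-2 → after 1×micro: -2; S1 reads c0=-2 → after 1×micro: 3 ⇒ (c0=-2, c1=3)
macro 10: S0 reads c0=-2 → after 1×micro: -2; S1 reads c0=-2 → after 1×micro: 1 ⇒ (c0=-2, c1=1)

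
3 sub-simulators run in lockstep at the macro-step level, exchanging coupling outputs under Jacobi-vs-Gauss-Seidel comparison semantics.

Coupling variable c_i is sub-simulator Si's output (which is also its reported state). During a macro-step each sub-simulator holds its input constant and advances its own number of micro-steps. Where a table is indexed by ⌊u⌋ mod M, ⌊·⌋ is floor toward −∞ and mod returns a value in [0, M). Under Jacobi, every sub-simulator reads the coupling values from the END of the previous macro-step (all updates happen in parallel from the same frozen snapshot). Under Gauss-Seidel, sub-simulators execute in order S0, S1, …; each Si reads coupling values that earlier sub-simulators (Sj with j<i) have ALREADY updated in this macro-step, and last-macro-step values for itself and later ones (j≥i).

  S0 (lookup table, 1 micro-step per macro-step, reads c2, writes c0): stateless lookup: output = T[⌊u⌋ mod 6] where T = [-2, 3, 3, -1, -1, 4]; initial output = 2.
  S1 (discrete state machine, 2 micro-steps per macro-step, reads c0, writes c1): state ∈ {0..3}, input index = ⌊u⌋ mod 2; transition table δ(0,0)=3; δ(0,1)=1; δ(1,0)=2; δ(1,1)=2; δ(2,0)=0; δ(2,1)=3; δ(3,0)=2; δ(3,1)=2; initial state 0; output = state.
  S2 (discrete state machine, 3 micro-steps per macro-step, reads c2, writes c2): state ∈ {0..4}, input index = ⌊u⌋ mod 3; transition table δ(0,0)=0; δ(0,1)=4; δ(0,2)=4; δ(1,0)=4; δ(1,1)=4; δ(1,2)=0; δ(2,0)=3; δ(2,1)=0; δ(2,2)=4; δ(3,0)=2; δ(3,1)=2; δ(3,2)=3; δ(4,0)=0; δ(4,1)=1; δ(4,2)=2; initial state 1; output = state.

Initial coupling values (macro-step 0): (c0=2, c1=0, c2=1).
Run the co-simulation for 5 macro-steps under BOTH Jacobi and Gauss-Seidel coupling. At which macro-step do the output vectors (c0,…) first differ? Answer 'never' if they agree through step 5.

first divergence at macro-step: never

[Jacobi] macro 1: S0 reads c2=1 → after 1×micro: 3; S1 reads c0=2 → after 2×micro: 2; S2 reads c2=1 → after 3×micro: 4 ⇒ (c0=3, c1=2, c2=4)
[Jacobi] macro 2: S0 reads c2=4 → after 1×micro: -1; S1 reads c0=3 → after 2×micro: 2; S2 reads c2=4 → after 3×micro: 1 ⇒ (c0=-1, c1=2, c2=1)
[Jacobi] macro 3: S0 reads c2=1 → after 1×micro: 3; S1 reads c0=-1 → after 2×micro: 2; S2 reads c2=1 → after 3×micro: 4 ⇒ (c0=3, c1=2, c2=4)
[Jacobi] macro 4: S0 reads c2=4 → after 1×micro: -1; S1 reads c0=3 → after 2×micro: 2; S2 reads c2=4 → after 3×micro: 1 ⇒ (c0=-1, c1=2, c2=1)
[Jacobi] macro 5: S0 reads c2=1 → after 1×micro: 3; S1 reads c0=-1 → after 2×micro: 2; S2 reads c2=1 → after 3×micro: 4 ⇒ (c0=3, c1=2, c2=4)
[Gauss-Seidel] macro 1: S0 reads c2=1 → after 1×micro: 3; S1 reads c0=3 → after 2×micro: 2; S2 reads c2=1 → after 3×micro: 4 ⇒ (c0=3, c1=2, c2=4)
[Gauss-Seidel] macro 2: S0 reads c2=4 → after 1×micro: -1; S1 reads c0=-1 → after 2×micro: 2; S2 reads c2=4 → after 3×micro: 1 ⇒ (c0=-1, c1=2, c2=1)
[Gauss-Seidel] macro 3: S0 reads c2=1 → after 1×micro: 3; S1 reads c0=3 → after 2×micro: 2; S2 reads c2=1 → after 3×micro: 4 ⇒ (c0=3, c1=2, c2=4)
[Gauss-Seidel] macro 4: S0 reads c2=4 → after 1×micro: -1; S1 reads c0=-1 → after 2×micro: 2; S2 reads c2=4 → after 3×micro: 1 ⇒ (c0=-1, c1=2, c2=1)
[Gauss-Seidel] macro 5: S0 reads c2=1 → after 1×micro: 3; S1 reads c0=3 → after 2×micro: 2; S2 reads c2=1 → after 3×micro: 4 ⇒ (c0=3, c1=2, c2=4)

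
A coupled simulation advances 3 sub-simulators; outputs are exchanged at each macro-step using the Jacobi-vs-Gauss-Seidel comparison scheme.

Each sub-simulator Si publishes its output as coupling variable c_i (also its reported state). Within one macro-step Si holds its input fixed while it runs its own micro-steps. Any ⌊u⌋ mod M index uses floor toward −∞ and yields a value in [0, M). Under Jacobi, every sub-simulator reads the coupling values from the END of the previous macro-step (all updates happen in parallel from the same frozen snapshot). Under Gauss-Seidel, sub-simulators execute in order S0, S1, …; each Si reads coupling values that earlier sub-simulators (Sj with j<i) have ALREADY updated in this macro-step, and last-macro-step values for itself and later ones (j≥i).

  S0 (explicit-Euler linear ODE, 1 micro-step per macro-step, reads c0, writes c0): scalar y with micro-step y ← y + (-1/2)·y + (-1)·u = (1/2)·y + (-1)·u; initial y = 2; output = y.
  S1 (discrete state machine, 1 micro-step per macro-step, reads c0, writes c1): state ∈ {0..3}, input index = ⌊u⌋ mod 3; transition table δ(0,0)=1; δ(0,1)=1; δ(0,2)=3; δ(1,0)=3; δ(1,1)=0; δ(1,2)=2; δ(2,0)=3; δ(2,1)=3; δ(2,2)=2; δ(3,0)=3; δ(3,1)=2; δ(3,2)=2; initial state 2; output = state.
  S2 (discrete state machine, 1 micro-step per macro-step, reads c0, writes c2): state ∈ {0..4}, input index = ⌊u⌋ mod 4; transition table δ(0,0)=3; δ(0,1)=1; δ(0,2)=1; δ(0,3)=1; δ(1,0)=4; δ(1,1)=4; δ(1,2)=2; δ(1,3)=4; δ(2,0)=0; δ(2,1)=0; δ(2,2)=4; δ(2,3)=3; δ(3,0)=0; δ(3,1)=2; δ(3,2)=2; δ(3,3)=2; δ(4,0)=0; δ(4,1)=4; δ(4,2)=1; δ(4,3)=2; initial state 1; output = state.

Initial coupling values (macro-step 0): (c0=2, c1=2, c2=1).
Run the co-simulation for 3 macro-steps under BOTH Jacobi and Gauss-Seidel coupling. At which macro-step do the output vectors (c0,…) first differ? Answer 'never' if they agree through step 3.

first divergence at macro-step: 1

[Jacobi] macro 1: S0 reads c0=2 → after 1×micro: -1; S1 reads c0=2 → after 1×micro: 2; S2 reads c0=2 → after 1×micro: 2 ⇒ (c0=-1, c1=2, c2=2)
[Jacobi] macro 2: S0 reads c0=-1 → after 1×micro: 1/2; S1 reads c0=-1 → after 1×micro: 2; S2 reads c0=-1 → after 1×micro: 3 ⇒ (c0=1/2, c1=2, c2=3)
[Jacobi] macro 3: S0 reads c0=1/2 → after 1×micro: -1/4; S1 reads c0=1/2 → after 1×micro: 3; S2 reads c0=1/2 → after 1×micro: 0 ⇒ (c0=-1/4, c1=3, c2=0)
[Gauss-Seidel] macro 1: S0 reads c0=2 → after 1×micro: -1; S1 reads c0=-1 → after 1×micro: 2; S2 reads c0=-1 → after 1×micro: 4 ⇒ (c0=-1, c1=2, c2=4)
[Gauss-Seidel] macro 2: S0 reads c0=-1 → after 1×micro: 1/2; S1 reads c0=1/2 → after 1×micro: 3; S2 reads c0=1/2 → after 1×micro: 0 ⇒ (c0=1/2, c1=3, c2=0)
[Gauss-Seidel] macro 3: S0 reads c0=1/2 → after 1×micro: -1/4; S1 reads c0=-1/4 → after 1×micro: 2; S2 reads c0=-1/4 → after 1×micro: 1 ⇒ (c0=-1/4, c1=2, c2=1)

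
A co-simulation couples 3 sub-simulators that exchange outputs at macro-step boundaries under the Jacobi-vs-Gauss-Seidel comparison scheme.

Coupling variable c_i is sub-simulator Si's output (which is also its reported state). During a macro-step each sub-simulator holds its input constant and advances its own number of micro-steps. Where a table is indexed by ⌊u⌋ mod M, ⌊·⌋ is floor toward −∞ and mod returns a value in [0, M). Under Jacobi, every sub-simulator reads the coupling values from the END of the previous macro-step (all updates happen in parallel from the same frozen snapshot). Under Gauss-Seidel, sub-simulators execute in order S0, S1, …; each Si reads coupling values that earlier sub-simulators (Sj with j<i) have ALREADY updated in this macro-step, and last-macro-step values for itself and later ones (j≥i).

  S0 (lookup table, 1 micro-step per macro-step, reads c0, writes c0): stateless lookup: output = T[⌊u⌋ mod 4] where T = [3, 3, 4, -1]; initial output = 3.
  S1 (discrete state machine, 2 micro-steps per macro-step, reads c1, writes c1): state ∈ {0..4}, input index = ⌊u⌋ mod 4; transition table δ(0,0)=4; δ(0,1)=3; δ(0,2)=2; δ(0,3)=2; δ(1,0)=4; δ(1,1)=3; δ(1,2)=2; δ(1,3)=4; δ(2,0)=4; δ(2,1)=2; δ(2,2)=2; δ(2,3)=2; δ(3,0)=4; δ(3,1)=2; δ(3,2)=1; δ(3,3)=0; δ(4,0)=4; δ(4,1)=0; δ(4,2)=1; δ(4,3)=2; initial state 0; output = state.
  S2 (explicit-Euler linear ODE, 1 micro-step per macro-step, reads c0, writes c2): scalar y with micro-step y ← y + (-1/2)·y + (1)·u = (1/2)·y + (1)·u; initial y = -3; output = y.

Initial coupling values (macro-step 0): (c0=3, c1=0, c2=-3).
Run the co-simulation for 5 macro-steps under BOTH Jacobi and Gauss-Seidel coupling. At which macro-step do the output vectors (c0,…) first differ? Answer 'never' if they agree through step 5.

first divergence at macro-step: 1

[Jacobi] macro 1: S0 reads c0=3 → after 1×micro: -1; S1 reads c1=0 → after 2×micro: 4; S2 reads c0=3 → after 1×micro: 3/2 ⇒ (c0=-1, c1=4, c2=3/2)
[Jacobi] macro 2: S0 reads c0=-1 → after 1×micro: -1; S1 reads c1=4 → after 2×micro: 4; S2 reads c0=-1 → after 1×micro: -1/4 ⇒ (c0=-1, c1=4, c2=-1/4)
[Jacobi] macro 3: S0 reads c0=-1 → after 1×micro: -1; S1 reads c1=4 → after 2×micro: 4; S2 reads c0=-1 → after 1×micro: -9/8 ⇒ (c0=-1, c1=4, c2=-9/8)
[Jacobi] macro 4: S0 reads c0=-1 → after 1×micro: -1; S1 reads c1=4 → after 2×micro: 4; S2 reads c0=-1 → after 1×micro: -25/16 ⇒ (c0=-1, c1=4, c2=-25/16)
[Jacobi] macro 5: S0 reads c0=-1 → after 1×micro: -1; S1 reads c1=4 → after 2×micro: 4; S2 reads c0=-1 → after 1×micro: -57/32 ⇒ (c0=-1, c1=4, c2=-57/32)
[Gauss-Seidel] macro 1: S0 reads c0=3 → after 1×micro: -1; S1 reads c1=0 → after 2×micro: 4; S2 reads c0=-1 → after 1×micro: -5/2 ⇒ (c0=-1, c1=4, c2=-5/2)
[Gauss-Seidel] macro 2: S0 reads c0=-1 → after 1×micro: -1; S1 reads c1=4 → after 2×micro: 4; S2 reads c0=-1 → after 1×micro: -9/4 ⇒ (c0=-1, c1=4, c2=-9/4)
[Gauss-Seidel] macro 3: S0 reads c0=-1 → after 1×micro: -1; S1 reads c1=4 → after 2×micro: 4; S2 reads c0=-1 → after 1×micro: -17/8 ⇒ (c0=-1, c1=4, c2=-17/8)
[Gauss-Seidel] macro 4: S0 reads c0=-1 → after 1×micro: -1; S1 reads c1=4 → after 2×micro: 4; S2 reads c0=-1 → after 1×micro: -33/16 ⇒ (c0=-1, c1=4, c2=-33/16)
[Gauss-Seidel] macro 5: S0 reads c0=-1 → after 1×micro: -1; S1 reads c1=4 → after 2×micro: 4; S2 reads c0=-1 → after 1×micro: -65/32 ⇒ (c0=-1, c1=4, c2=-65/32)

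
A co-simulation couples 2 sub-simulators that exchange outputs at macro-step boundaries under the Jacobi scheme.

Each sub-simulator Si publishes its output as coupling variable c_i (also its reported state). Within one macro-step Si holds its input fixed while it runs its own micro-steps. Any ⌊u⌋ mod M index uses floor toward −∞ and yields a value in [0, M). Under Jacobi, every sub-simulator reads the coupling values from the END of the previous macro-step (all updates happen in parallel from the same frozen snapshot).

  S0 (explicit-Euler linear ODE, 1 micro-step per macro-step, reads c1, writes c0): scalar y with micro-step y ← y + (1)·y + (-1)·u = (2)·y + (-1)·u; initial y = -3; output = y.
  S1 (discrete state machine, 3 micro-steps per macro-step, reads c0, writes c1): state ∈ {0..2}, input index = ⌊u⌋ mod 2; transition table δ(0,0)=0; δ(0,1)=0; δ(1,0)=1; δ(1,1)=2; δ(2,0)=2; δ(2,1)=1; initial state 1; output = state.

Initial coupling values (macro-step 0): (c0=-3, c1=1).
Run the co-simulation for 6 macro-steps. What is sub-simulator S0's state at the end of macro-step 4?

macro 1: S0 reads c1=1 → after 1×micro: -7; S1 reads c0=-3 → after 3×micro: 2 ⇒ (c0=-7, c1=2)
macro 2: S0 reads c1=2 → after 1×micro: -16; S1 reads c0=-7 → after 3×micro: 1 ⇒ (c0=-16, c1=1)
macro 3: S0 reads c1=1 → after 1×micro: -33; S1 reads c0=-16 → after 3×micro: 1 ⇒ (c0=-33, c1=1)
macro 4: S0 reads c1=1 → after 1×micro: -67; S1 reads c0=-33 → after 3×micro: 2 ⇒ (c0=-67, c1=2)
macro 5: S0 reads c1=2 → after 1×micro: -136; S1 reads c0=-67 → after 3×micro: 1 ⇒ (c0=-136, c1=1)
macro 6: S0 reads c1=1 → after 1×micro: -273; S1 reads c0=-136 → after 3×micro: 1 ⇒ (c0=-273, c1=1)

S0 state at macro-step 4 = -67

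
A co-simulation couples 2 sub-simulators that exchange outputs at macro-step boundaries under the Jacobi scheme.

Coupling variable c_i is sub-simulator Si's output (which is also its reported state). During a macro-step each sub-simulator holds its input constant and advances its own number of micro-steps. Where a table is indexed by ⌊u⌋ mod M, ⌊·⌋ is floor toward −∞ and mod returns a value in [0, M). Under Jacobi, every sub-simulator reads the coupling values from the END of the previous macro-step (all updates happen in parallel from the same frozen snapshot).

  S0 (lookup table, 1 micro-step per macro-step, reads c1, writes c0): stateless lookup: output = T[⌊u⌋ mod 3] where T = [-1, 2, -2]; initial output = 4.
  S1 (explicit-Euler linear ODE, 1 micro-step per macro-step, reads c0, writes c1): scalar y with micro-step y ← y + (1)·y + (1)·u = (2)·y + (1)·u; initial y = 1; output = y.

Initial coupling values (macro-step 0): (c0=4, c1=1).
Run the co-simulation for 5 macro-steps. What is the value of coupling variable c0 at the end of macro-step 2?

c0 at macro-step 2 = -1

macro 1: S0 reads c1=1 → after 1×micro: 2; S1 reads c0=4 → after 1×micro: 6 ⇒ (c0=2, c1=6)
macro 2: S0 reads c1=6 → after 1×micro: -1; S1 reads c0=2 → after 1×micro: 14 ⇒ (c0=-1, c1=14)
macro 3: S0 reads c1=14 → after 1×micro: -2; S1 reads c0=-1 → after 1×micro: 27 ⇒ (c0=-2, c1=27)
macro 4: S0 reads c1=27 → after 1×micro: -1; S1 reads c0=-2 → after 1×micro: 52 ⇒ (c0=-1, c1=52)
macro 5: S0 reads c1=52 → after 1×micro: 2; S1 reads c0=-1 → after 1×micro: 103 ⇒ (c0=2, c1=103)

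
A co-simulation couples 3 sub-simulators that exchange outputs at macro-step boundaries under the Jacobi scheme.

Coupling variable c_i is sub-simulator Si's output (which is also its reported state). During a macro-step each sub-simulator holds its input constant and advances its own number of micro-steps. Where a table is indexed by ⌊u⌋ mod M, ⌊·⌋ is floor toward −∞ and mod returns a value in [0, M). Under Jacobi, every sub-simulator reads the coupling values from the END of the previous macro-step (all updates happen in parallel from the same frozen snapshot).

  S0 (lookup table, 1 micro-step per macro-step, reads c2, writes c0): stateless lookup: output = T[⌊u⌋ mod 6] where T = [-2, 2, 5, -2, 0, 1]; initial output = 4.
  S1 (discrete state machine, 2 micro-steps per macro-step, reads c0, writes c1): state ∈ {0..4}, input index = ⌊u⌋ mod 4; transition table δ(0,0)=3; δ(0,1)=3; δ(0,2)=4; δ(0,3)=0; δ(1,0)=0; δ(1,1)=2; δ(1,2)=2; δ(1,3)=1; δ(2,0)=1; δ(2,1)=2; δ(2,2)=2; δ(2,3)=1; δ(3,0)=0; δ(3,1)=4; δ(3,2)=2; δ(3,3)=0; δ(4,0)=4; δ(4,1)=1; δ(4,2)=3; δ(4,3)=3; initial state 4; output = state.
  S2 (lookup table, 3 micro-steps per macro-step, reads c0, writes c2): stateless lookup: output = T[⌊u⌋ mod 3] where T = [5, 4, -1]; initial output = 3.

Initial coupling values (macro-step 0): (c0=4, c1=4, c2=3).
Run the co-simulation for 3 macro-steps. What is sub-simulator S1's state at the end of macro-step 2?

S1 state at macro-step 2 = 2

macro 1: S0 reads c2=3 → after 1×micro: -2; S1 reads c0=4 → after 2×micro: 4; S2 reads c0=4 → after 3×micro: 4 ⇒ (c0=-2, c1=4, c2=4)
macro 2: S0 reads c2=4 → after 1×micro: 0; S1 reads c0=-2 → after 2×micro: 2; S2 reads c0=-2 → after 3×micro: 4 ⇒ (c0=0, c1=2, c2=4)
macro 3: S0 reads c2=4 → after 1×micro: 0; S1 reads c0=0 → after 2×micro: 0; S2 reads c0=0 → after 3×micro: 5 ⇒ (c0=0, c1=0, c2=5)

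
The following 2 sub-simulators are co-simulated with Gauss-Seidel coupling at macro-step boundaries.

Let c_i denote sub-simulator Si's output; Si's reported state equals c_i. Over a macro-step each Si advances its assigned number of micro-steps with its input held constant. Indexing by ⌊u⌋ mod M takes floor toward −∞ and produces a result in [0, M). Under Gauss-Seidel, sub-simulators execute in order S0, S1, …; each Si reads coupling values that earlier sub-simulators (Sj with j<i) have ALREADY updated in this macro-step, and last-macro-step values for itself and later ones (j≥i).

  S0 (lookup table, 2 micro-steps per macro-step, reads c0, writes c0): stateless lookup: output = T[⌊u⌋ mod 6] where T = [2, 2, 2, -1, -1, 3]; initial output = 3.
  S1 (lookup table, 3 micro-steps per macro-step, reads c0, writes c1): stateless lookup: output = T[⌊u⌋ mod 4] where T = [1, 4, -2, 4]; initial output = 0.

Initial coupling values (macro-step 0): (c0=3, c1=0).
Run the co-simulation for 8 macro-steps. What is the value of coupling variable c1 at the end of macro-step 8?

macro 1: S0 reads c0=3 → after 2×micro: -1; S1 reads c0=-1 → after 3×micro: 4 ⇒ (c0=-1, c1=4)
macro 2: S0 reads c0=-1 → after 2×micro: 3; S1 reads c0=3 → after 3×micro: 4 ⇒ (c0=3, c1=4)
macro 3: S0 reads c0=3 → after 2×micro: -1; S1 reads c0=-1 → after 3×micro: 4 ⇒ (c0=-1, c1=4)
macro 4: S0 reads c0=-1 → after 2×micro: 3; S1 reads c0=3 → after 3×micro: 4 ⇒ (c0=3, c1=4)
macro 5: S0 reads c0=3 → after 2×micro: -1; S1 reads c0=-1 → after 3×micro: 4 ⇒ (c0=-1, c1=4)
macro 6: S0 reads c0=-1 → after 2×micro: 3; S1 reads c0=3 → after 3×micro: 4 ⇒ (c0=3, c1=4)
macro 7: S0 reads c0=3 → after 2×micro: -1; S1 reads c0=-1 → after 3×micro: 4 ⇒ (c0=-1, c1=4)
macro 8: S0 reads c0=-1 → after 2×micro: 3; S1 reads c0=3 → after 3×micro: 4 ⇒ (c0=3, c1=4)

c1 at macro-step 8 = 4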